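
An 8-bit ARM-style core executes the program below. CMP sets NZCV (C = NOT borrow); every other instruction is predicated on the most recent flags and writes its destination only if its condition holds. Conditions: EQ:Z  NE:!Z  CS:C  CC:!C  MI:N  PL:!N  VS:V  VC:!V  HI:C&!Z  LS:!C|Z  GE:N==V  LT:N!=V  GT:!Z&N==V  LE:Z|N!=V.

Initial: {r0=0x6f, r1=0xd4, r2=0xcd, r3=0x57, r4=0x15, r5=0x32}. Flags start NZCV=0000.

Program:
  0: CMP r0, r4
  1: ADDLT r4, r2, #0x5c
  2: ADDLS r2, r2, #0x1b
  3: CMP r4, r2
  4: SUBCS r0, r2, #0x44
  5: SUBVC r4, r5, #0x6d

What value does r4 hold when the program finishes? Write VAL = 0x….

0: ✓ CMP  NZCV=0010
1: · ADDLT
2: · ADDLS
3: ✓ CMP  NZCV=0000
4: · SUBCS
5: ✓ SUBVC  r4←0xc5

VAL = 0xc5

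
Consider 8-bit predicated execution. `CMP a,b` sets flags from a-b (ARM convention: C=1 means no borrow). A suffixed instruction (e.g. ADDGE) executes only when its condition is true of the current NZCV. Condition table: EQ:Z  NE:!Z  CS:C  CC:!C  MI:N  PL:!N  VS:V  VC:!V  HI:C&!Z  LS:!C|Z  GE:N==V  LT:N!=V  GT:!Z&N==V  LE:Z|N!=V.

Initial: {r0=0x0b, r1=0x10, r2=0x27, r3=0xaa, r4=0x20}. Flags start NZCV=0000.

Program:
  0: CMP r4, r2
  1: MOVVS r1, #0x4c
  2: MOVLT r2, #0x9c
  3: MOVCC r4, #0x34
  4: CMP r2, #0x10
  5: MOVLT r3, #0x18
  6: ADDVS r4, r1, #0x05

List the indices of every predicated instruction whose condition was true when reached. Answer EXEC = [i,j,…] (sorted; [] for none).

EXEC = [2,3,5]

[0] flags=1000 → (cmp)
[1] flags=1000 VS?F → skip
[2] flags=1000 LT?T → r2=0x9c
[3] flags=1000 CC?T → r4=0x34
[4] flags=1010 → (cmp)
[5] flags=1010 LT?T → r3=0x18
[6] flags=1010 VS?F → skip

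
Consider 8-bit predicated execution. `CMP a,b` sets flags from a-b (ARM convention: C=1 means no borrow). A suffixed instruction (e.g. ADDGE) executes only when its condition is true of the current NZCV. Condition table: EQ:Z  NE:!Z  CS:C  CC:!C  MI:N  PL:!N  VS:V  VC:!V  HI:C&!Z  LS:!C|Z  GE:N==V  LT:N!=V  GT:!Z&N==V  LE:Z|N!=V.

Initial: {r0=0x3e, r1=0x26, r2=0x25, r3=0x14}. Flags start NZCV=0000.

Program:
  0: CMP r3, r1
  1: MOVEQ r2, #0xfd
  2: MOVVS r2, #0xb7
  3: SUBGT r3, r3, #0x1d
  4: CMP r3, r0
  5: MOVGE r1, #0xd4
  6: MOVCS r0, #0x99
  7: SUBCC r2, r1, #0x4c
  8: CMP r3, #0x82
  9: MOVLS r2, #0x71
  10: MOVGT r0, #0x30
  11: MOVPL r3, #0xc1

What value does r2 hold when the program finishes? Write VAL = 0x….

[0] flags=1000 → (cmp)
[1] flags=1000 EQ?F → skip
[2] flags=1000 VS?F → skip
[3] flags=1000 GT?F → skip
[4] flags=1000 → (cmp)
[5] flags=1000 GE?F → skip
[6] flags=1000 CS?F → skip
[7] flags=1000 CC?T → r2=0xda
[8] flags=1001 → (cmp)
[9] flags=1001 LS?T → r2=0x71
[10] flags=1001 GT?T → r0=0x30
[11] flags=1001 PL?F → skip

VAL = 0x71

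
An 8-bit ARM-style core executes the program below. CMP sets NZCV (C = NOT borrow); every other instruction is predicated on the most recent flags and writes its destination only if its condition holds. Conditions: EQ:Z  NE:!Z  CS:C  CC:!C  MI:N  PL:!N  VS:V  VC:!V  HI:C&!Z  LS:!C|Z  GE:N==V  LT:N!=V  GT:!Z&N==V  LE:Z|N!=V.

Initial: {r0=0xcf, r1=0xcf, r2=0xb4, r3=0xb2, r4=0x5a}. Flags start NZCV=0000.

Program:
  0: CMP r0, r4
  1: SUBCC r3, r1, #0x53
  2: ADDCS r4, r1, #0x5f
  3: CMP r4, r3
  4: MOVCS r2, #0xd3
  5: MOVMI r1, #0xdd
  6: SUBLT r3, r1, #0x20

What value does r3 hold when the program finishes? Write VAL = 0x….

0: ✓ CMP  NZCV=0011
1: · SUBCC
2: ✓ ADDCS  r4←0x2e
3: ✓ CMP  NZCV=0000
4: · MOVCS
5: · MOVMI
6: · SUBLT

VAL = 0xb2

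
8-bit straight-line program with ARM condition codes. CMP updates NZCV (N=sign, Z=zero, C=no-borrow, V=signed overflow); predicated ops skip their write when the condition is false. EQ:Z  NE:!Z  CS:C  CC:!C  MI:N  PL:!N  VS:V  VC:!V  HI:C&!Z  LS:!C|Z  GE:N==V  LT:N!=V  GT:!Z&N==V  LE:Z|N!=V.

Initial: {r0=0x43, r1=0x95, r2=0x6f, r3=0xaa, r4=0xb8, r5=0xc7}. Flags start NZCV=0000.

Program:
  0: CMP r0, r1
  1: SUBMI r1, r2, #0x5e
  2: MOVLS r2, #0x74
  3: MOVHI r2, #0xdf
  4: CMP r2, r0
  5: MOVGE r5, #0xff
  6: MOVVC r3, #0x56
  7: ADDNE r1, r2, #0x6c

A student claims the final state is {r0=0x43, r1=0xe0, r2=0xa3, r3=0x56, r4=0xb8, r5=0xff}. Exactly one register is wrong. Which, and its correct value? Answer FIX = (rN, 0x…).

[0] flags=1001 → (cmp)
[1] flags=1001 MI?T → r1=0x11
[2] flags=1001 LS?T → r2=0x74
[3] flags=1001 HI?F → skip
[4] flags=0010 → (cmp)
[5] flags=0010 GE?T → r5=0xff
[6] flags=0010 VC?T → r3=0x56
[7] flags=0010 NE?T → r1=0xe0

FIX = (r2, 0x74)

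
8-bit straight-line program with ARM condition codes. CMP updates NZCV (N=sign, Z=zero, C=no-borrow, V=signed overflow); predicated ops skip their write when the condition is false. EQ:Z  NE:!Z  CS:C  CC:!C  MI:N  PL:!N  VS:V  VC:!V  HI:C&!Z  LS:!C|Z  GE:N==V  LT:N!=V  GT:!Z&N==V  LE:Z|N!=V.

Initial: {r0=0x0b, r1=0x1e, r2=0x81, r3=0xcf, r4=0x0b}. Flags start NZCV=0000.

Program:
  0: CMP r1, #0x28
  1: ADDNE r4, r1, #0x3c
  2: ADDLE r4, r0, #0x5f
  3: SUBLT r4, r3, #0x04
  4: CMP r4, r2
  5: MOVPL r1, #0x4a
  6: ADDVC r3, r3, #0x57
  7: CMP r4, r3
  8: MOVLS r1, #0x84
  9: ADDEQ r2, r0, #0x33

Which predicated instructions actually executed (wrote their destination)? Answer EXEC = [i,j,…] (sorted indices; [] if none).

EXEC = [1,2,3,5,6]

0: ✓ CMP  NZCV=1000
1: ✓ ADDNE  r4←0x5a
2: ✓ ADDLE  r4←0x6a
3: ✓ SUBLT  r4←0xcb
4: ✓ CMP  NZCV=0010
5: ✓ MOVPL  r1←0x4a
6: ✓ ADDVC  r3←0x26
7: ✓ CMP  NZCV=1010
8: · MOVLS
9: · ADDEQ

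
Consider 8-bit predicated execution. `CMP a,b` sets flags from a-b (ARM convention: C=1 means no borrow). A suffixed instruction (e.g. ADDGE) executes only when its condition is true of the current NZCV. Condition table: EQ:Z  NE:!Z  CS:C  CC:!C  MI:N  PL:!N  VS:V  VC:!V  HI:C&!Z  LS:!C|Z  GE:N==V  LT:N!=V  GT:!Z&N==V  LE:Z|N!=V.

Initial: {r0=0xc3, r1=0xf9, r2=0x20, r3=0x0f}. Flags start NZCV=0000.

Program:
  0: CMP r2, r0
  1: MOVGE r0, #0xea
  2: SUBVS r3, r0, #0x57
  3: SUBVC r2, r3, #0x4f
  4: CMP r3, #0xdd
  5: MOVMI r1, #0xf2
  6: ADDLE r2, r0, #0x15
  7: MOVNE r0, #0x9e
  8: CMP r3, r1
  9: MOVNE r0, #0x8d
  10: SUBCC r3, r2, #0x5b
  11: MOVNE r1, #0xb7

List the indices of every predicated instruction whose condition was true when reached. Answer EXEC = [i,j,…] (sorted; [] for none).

EXEC = [1,3,7,9,10,11]

[0] flags=0000 → (cmp)
[1] flags=0000 GE?T → r0=0xea
[2] flags=0000 VS?F → skip
[3] flags=0000 VC?T → r2=0xc0
[4] flags=0000 → (cmp)
[5] flags=0000 MI?F → skip
[6] flags=0000 LE?F → skip
[7] flags=0000 NE?T → r0=0x9e
[8] flags=0000 → (cmp)
[9] flags=0000 NE?T → r0=0x8d
[10] flags=0000 CC?T → r3=0x65
[11] flags=0000 NE?T → r1=0xb7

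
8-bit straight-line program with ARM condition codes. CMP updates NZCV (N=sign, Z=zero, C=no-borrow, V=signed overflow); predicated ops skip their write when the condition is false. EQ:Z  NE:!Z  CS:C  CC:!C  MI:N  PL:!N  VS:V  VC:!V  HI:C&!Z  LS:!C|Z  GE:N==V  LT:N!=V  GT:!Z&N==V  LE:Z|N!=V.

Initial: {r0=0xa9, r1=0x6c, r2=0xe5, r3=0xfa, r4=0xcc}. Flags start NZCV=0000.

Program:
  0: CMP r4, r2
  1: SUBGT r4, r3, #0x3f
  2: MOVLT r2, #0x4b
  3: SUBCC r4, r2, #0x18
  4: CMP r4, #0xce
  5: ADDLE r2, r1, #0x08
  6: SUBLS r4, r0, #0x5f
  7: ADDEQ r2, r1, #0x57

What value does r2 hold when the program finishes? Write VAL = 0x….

VAL = 0x4b

0: ✓ CMP  NZCV=1000
1: · SUBGT
2: ✓ MOVLT  r2←0x4b
3: ✓ SUBCC  r4←0x33
4: ✓ CMP  NZCV=0000
5: · ADDLE
6: ✓ SUBLS  r4←0x4a
7: · ADDEQ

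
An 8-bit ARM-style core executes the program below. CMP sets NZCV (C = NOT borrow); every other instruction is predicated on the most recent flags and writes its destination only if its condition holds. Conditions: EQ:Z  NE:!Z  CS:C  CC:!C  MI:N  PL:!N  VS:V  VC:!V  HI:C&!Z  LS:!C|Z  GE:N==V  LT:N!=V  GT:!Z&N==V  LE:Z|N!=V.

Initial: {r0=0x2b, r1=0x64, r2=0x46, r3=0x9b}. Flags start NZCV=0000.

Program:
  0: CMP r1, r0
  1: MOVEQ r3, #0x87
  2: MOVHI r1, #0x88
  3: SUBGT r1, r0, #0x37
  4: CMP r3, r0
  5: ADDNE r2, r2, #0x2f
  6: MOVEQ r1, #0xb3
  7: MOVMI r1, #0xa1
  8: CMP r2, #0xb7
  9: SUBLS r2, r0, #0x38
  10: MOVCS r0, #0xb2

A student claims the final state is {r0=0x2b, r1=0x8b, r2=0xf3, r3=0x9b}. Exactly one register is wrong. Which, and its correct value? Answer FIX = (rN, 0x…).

FIX = (r1, 0xf4)

[0] flags=0010 → (cmp)
[1] flags=0010 EQ?F → skip
[2] flags=0010 HI?T → r1=0x88
[3] flags=0010 GT?T → r1=0xf4
[4] flags=0011 → (cmp)
[5] flags=0011 NE?T → r2=0x75
[6] flags=0011 EQ?F → skip
[7] flags=0011 MI?F → skip
[8] flags=1001 → (cmp)
[9] flags=1001 LS?T → r2=0xf3
[10] flags=1001 CS?F → skip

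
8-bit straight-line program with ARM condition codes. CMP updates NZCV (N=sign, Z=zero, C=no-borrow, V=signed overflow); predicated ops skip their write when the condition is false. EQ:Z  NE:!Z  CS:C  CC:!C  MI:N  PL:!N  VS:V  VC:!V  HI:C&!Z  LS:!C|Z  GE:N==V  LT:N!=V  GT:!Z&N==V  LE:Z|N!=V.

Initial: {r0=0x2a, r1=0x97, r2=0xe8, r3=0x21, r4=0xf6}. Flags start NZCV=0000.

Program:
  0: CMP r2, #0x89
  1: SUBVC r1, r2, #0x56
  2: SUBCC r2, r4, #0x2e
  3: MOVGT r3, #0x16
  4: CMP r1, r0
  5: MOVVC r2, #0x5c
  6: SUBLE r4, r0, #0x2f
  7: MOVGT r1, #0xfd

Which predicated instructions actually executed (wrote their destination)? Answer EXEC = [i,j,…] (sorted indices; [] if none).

0: ✓ CMP  NZCV=0010
1: ✓ SUBVC  r1←0x92
2: · SUBCC
3: ✓ MOVGT  r3←0x16
4: ✓ CMP  NZCV=0011
5: · MOVVC
6: ✓ SUBLE  r4←0xfb
7: · MOVGT

EXEC = [1,3,6]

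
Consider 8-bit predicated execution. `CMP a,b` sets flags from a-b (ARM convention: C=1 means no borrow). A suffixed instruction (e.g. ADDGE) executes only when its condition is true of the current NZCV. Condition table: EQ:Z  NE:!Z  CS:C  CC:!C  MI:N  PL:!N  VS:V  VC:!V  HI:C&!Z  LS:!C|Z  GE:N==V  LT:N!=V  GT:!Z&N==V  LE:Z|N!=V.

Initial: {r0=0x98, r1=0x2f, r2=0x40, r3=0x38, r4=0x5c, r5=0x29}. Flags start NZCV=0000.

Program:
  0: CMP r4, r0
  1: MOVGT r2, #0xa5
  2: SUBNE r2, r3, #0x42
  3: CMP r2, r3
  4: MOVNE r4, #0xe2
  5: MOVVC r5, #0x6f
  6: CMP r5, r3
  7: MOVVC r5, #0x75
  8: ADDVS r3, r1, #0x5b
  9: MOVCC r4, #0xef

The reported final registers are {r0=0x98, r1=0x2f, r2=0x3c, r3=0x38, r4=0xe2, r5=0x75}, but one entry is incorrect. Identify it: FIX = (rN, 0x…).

FIX = (r2, 0xf6)

0: ✓ CMP  NZCV=1001
1: ✓ MOVGT  r2←0xa5
2: ✓ SUBNE  r2←0xf6
3: ✓ CMP  NZCV=1010
4: ✓ MOVNE  r4←0xe2
5: ✓ MOVVC  r5←0x6f
6: ✓ CMP  NZCV=0010
7: ✓ MOVVC  r5←0x75
8: · ADDVS
9: · MOVCC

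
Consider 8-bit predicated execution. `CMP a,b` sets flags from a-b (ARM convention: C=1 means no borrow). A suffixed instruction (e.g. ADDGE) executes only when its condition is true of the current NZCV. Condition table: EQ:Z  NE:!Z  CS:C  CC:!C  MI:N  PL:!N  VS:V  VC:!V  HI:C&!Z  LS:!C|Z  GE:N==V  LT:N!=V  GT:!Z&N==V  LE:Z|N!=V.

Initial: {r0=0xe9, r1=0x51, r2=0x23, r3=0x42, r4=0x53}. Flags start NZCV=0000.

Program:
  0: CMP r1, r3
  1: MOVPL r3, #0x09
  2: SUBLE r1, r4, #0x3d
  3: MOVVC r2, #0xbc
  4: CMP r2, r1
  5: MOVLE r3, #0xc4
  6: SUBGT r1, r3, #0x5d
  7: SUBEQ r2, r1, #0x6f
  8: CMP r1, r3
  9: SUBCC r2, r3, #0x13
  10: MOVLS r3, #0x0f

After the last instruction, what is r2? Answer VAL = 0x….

VAL = 0xb1

[0] flags=0010 → (cmp)
[1] flags=0010 PL?T → r3=0x09
[2] flags=0010 LE?F → skip
[3] flags=0010 VC?T → r2=0xbc
[4] flags=0011 → (cmp)
[5] flags=0011 LE?T → r3=0xc4
[6] flags=0011 GT?F → skip
[7] flags=0011 EQ?F → skip
[8] flags=1001 → (cmp)
[9] flags=1001 CC?T → r2=0xb1
[10] flags=1001 LS?T → r3=0x0f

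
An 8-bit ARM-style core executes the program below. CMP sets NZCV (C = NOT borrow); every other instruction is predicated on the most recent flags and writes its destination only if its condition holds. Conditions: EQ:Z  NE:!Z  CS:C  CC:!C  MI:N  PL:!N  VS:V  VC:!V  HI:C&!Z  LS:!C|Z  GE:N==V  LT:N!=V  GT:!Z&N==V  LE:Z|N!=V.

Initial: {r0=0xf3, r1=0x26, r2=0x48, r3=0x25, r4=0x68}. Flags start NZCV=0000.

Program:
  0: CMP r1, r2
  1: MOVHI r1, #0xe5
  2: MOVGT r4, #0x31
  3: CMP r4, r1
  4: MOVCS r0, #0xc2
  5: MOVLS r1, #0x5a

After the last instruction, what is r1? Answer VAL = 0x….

VAL = 0x26

0: ✓ CMP  NZCV=1000
1: · MOVHI
2: · MOVGT
3: ✓ CMP  NZCV=0010
4: ✓ MOVCS  r0←0xc2
5: · MOVLS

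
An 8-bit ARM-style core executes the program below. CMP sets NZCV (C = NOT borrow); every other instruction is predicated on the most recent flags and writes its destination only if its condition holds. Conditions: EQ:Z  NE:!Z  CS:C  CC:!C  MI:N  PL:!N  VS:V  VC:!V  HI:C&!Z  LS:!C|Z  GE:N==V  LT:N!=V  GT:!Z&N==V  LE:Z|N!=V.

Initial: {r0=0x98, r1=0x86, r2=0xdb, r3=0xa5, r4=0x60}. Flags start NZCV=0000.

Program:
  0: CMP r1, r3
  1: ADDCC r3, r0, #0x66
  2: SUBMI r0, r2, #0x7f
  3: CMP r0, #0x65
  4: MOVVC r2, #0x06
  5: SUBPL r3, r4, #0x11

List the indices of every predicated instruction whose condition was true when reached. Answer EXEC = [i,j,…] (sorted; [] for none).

[0] flags=1000 → (cmp)
[1] flags=1000 CC?T → r3=0xfe
[2] flags=1000 MI?T → r0=0x5c
[3] flags=1000 → (cmp)
[4] flags=1000 VC?T → r2=0x06
[5] flags=1000 PL?F → skip

EXEC = [1,2,4]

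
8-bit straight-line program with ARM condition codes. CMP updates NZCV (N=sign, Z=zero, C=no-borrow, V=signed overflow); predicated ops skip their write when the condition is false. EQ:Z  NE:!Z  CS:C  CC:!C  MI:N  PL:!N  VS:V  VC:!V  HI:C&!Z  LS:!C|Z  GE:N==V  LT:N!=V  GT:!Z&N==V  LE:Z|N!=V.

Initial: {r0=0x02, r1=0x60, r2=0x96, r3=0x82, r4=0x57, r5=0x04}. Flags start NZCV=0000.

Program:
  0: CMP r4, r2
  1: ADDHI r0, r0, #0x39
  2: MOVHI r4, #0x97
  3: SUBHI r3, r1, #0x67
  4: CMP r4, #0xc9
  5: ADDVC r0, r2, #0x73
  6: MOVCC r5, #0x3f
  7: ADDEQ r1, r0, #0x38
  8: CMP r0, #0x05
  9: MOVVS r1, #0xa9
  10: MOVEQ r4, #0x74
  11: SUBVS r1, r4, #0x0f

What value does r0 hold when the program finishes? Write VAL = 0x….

[0] flags=1001 → (cmp)
[1] flags=1001 HI?F → skip
[2] flags=1001 HI?F → skip
[3] flags=1001 HI?F → skip
[4] flags=1001 → (cmp)
[5] flags=1001 VC?F → skip
[6] flags=1001 CC?T → r5=0x3f
[7] flags=1001 EQ?F → skip
[8] flags=1000 → (cmp)
[9] flags=1000 VS?F → skip
[10] flags=1000 EQ?F → skip
[11] flags=1000 VS?F → skip

VAL = 0x02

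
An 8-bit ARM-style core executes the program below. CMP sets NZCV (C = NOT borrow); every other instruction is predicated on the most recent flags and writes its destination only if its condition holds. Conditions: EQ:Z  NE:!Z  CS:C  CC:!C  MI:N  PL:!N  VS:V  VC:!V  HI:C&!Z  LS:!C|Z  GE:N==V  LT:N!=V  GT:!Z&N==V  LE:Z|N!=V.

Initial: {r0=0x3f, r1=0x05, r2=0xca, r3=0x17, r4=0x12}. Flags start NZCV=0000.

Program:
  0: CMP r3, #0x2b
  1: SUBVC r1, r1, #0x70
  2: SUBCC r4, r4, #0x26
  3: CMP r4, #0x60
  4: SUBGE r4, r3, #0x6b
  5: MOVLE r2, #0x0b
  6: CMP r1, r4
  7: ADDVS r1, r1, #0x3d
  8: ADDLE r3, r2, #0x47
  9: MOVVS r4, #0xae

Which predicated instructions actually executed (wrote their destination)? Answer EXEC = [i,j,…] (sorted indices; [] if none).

[0] flags=1000 → (cmp)
[1] flags=1000 VC?T → r1=0x95
[2] flags=1000 CC?T → r4=0xec
[3] flags=1010 → (cmp)
[4] flags=1010 GE?F → skip
[5] flags=1010 LE?T → r2=0x0b
[6] flags=1000 → (cmp)
[7] flags=1000 VS?F → skip
[8] flags=1000 LE?T → r3=0x52
[9] flags=1000 VS?F → skip

EXEC = [1,2,5,8]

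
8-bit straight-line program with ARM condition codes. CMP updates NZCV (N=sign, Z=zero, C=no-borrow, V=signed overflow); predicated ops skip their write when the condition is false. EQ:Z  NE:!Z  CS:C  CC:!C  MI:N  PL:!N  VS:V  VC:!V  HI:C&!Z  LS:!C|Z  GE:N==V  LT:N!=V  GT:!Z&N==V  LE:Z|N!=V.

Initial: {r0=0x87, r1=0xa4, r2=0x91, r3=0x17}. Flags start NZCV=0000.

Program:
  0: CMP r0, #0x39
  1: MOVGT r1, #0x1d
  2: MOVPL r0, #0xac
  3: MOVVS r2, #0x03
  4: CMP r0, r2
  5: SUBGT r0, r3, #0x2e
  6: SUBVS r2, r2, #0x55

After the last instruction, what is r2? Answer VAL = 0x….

[0] flags=0011 → (cmp)
[1] flags=0011 GT?F → skip
[2] flags=0011 PL?T → r0=0xac
[3] flags=0011 VS?T → r2=0x03
[4] flags=1010 → (cmp)
[5] flags=1010 GT?F → skip
[6] flags=1010 VS?F → skip

VAL = 0x03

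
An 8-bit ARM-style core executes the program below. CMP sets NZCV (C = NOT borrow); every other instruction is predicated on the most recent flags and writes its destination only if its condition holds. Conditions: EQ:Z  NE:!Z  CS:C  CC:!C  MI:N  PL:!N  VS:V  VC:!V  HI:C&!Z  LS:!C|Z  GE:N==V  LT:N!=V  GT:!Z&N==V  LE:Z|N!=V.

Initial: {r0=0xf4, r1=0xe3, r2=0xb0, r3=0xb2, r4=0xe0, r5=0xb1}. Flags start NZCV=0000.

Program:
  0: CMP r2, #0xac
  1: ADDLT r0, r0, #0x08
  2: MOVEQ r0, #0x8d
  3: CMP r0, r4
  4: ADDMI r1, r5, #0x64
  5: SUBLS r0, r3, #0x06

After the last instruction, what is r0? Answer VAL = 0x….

0: ✓ CMP  NZCV=0010
1: · ADDLT
2: · MOVEQ
3: ✓ CMP  NZCV=0010
4: · ADDMI
5: · SUBLS

VAL = 0xf4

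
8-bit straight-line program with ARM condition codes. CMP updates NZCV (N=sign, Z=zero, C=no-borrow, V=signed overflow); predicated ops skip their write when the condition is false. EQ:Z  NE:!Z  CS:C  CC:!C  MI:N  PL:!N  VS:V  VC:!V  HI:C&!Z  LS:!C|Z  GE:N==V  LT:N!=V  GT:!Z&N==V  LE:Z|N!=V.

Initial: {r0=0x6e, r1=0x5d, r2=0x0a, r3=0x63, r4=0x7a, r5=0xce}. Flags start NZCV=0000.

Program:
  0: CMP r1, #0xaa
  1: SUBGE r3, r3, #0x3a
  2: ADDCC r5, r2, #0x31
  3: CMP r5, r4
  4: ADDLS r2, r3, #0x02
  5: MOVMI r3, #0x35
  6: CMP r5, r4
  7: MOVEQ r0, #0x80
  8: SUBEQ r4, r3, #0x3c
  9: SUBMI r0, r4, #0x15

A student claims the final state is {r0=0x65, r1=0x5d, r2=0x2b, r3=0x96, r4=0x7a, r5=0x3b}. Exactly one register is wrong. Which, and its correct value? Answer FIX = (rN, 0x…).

[0] flags=1001 → (cmp)
[1] flags=1001 GE?T → r3=0x29
[2] flags=1001 CC?T → r5=0x3b
[3] flags=1000 → (cmp)
[4] flags=1000 LS?T → r2=0x2b
[5] flags=1000 MI?T → r3=0x35
[6] flags=1000 → (cmp)
[7] flags=1000 EQ?F → skip
[8] flags=1000 EQ?F → skip
[9] flags=1000 MI?T → r0=0x65

FIX = (r3, 0x35)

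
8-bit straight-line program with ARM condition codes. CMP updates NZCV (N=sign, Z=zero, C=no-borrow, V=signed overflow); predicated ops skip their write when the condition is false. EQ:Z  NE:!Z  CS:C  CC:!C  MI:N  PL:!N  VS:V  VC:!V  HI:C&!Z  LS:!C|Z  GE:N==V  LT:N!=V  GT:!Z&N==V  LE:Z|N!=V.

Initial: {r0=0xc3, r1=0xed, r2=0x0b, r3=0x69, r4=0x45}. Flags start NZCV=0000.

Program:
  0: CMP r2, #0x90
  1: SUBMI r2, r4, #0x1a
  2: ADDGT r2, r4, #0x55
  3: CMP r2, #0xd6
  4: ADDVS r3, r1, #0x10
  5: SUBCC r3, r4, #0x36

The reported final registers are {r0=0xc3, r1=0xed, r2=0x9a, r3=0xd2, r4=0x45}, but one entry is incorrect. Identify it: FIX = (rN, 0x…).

[0] flags=0000 → (cmp)
[1] flags=0000 MI?F → skip
[2] flags=0000 GT?T → r2=0x9a
[3] flags=1000 → (cmp)
[4] flags=1000 VS?F → skip
[5] flags=1000 CC?T → r3=0x0f

FIX = (r3, 0x0f)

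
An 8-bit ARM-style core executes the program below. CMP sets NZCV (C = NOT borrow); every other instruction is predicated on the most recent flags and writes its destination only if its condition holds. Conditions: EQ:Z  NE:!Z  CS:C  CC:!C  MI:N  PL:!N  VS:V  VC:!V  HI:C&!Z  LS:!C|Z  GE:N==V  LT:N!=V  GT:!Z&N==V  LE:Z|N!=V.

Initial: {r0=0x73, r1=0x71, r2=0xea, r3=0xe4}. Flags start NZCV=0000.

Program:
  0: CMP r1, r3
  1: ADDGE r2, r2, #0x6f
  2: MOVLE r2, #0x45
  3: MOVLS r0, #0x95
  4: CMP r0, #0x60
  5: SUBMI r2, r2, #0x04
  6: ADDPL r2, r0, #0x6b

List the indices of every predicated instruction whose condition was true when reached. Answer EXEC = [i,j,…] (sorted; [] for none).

EXEC = [1,3,6]

0: ✓ CMP  NZCV=1001
1: ✓ ADDGE  r2←0x59
2: · MOVLE
3: ✓ MOVLS  r0←0x95
4: ✓ CMP  NZCV=0011
5: · SUBMI
6: ✓ ADDPL  r2←0x00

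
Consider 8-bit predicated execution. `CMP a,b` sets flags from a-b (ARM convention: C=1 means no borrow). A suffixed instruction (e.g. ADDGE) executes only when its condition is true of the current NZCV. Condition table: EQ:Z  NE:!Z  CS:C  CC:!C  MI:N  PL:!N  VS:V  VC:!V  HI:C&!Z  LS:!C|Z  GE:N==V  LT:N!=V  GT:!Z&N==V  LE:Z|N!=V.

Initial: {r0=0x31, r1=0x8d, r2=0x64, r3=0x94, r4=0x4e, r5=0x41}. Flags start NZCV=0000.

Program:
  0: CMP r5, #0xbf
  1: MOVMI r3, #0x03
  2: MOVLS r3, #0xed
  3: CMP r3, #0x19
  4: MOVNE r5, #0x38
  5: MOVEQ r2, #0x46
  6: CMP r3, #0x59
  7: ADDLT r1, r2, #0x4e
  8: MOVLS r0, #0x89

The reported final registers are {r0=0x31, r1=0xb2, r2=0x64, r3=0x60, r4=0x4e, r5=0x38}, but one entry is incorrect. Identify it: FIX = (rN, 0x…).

[0] flags=1001 → (cmp)
[1] flags=1001 MI?T → r3=0x03
[2] flags=1001 LS?T → r3=0xed
[3] flags=1010 → (cmp)
[4] flags=1010 NE?T → r5=0x38
[5] flags=1010 EQ?F → skip
[6] flags=1010 → (cmp)
[7] flags=1010 LT?T → r1=0xb2
[8] flags=1010 LS?F → skip

FIX = (r3, 0xed)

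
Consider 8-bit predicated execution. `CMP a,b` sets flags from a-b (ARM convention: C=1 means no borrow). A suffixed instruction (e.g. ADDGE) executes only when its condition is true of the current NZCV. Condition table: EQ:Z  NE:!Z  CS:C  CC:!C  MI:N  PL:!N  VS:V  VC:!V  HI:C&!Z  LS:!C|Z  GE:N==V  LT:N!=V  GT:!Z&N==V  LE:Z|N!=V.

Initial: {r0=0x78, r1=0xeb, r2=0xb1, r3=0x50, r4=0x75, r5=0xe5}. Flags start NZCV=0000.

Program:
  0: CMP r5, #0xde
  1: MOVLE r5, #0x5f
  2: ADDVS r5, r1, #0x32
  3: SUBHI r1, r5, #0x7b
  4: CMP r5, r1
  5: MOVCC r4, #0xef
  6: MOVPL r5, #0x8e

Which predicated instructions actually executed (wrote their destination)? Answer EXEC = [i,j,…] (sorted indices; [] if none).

EXEC = [3,6]

[0] flags=0010 → (cmp)
[1] flags=0010 LE?F → skip
[2] flags=0010 VS?F → skip
[3] flags=0010 HI?T → r1=0x6a
[4] flags=0011 → (cmp)
[5] flags=0011 CC?F → skip
[6] flags=0011 PL?T → r5=0x8e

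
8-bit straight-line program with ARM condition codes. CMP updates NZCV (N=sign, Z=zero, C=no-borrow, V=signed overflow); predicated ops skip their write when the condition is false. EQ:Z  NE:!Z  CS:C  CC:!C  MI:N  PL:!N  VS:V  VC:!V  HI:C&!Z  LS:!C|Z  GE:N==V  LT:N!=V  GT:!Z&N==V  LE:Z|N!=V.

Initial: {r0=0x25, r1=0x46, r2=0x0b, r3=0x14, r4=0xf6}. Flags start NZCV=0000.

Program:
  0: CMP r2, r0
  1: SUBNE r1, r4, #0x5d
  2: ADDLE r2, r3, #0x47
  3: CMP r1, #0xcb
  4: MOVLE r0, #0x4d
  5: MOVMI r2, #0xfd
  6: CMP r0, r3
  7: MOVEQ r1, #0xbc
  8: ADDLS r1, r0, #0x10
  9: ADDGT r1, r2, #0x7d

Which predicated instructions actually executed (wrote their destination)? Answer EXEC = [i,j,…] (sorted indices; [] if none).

EXEC = [1,2,4,5,9]

0: ✓ CMP  NZCV=1000
1: ✓ SUBNE  r1←0x99
2: ✓ ADDLE  r2←0x5b
3: ✓ CMP  NZCV=1000
4: ✓ MOVLE  r0←0x4d
5: ✓ MOVMI  r2←0xfd
6: ✓ CMP  NZCV=0010
7: · MOVEQ
8: · ADDLS
9: ✓ ADDGT  r1←0x7a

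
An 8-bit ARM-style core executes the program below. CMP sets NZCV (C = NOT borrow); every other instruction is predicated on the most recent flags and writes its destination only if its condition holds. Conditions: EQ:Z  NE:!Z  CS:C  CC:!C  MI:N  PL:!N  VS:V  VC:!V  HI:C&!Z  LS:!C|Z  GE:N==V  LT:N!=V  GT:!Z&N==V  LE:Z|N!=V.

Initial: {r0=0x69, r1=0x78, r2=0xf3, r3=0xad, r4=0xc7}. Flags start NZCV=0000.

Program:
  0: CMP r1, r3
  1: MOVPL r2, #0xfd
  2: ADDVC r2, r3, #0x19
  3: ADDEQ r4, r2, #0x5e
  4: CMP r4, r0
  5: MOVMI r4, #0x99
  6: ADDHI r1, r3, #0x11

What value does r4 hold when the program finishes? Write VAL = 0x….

0: ✓ CMP  NZCV=1001
1: · MOVPL
2: · ADDVC
3: · ADDEQ
4: ✓ CMP  NZCV=0011
5: · MOVMI
6: ✓ ADDHI  r1←0xbe

VAL = 0xc7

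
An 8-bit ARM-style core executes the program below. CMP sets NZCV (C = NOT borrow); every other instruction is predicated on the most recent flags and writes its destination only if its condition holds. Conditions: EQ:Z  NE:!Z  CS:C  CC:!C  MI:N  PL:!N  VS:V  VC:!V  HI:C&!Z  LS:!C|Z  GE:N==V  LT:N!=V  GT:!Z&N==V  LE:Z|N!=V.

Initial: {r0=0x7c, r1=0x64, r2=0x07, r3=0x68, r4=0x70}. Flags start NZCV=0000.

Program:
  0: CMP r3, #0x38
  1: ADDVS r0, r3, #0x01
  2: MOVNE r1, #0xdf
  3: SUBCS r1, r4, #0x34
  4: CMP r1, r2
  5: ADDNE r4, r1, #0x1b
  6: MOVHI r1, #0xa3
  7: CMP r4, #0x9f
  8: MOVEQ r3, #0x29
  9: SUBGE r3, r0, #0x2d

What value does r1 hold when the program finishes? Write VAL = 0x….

VAL = 0xa3

[0] flags=0010 → (cmp)
[1] flags=0010 VS?F → skip
[2] flags=0010 NE?T → r1=0xdf
[3] flags=0010 CS?T → r1=0x3c
[4] flags=0010 → (cmp)
[5] flags=0010 NE?T → r4=0x57
[6] flags=0010 HI?T → r1=0xa3
[7] flags=1001 → (cmp)
[8] flags=1001 EQ?F → skip
[9] flags=1001 GE?T → r3=0x4f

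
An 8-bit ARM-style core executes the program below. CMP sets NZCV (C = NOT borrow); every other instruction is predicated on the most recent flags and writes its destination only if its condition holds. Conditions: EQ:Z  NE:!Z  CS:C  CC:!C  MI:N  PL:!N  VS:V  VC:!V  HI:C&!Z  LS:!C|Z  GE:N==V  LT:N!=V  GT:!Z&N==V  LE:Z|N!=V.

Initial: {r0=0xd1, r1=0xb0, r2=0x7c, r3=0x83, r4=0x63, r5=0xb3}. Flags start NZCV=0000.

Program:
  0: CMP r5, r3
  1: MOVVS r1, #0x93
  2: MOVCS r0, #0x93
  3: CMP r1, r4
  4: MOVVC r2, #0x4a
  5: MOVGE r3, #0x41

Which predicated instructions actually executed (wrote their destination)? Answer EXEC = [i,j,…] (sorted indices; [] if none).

0: ✓ CMP  NZCV=0010
1: · MOVVS
2: ✓ MOVCS  r0←0x93
3: ✓ CMP  NZCV=0011
4: · MOVVC
5: · MOVGE

EXEC = [2]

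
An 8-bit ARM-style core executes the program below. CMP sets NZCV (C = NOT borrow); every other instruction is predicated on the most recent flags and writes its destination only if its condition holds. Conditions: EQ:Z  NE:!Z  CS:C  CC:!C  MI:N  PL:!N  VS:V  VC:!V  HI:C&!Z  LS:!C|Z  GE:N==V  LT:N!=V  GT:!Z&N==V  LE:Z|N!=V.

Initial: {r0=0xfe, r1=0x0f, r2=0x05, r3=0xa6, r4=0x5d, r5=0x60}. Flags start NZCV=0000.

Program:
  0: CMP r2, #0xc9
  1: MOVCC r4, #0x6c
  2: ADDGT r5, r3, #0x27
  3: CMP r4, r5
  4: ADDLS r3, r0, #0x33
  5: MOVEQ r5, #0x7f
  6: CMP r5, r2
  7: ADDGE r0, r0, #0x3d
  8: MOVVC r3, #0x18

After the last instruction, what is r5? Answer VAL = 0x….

0: ✓ CMP  NZCV=0000
1: ✓ MOVCC  r4←0x6c
2: ✓ ADDGT  r5←0xcd
3: ✓ CMP  NZCV=1001
4: ✓ ADDLS  r3←0x31
5: · MOVEQ
6: ✓ CMP  NZCV=1010
7: · ADDGE
8: ✓ MOVVC  r3←0x18

VAL = 0xcd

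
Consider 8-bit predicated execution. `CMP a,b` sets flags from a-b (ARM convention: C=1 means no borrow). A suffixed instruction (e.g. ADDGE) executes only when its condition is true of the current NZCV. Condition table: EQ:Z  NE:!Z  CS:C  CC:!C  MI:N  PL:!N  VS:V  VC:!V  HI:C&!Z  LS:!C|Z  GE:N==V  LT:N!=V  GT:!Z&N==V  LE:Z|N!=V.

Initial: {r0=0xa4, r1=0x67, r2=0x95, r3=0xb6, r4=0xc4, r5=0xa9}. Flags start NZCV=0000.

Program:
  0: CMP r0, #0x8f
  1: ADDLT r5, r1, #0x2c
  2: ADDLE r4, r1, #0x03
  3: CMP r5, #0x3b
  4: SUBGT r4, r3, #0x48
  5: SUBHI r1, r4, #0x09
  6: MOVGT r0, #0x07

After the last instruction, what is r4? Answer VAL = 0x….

VAL = 0xc4

[0] flags=0010 → (cmp)
[1] flags=0010 LT?F → skip
[2] flags=0010 LE?F → skip
[3] flags=0011 → (cmp)
[4] flags=0011 GT?F → skip
[5] flags=0011 HI?T → r1=0xbb
[6] flags=0011 GT?F → skip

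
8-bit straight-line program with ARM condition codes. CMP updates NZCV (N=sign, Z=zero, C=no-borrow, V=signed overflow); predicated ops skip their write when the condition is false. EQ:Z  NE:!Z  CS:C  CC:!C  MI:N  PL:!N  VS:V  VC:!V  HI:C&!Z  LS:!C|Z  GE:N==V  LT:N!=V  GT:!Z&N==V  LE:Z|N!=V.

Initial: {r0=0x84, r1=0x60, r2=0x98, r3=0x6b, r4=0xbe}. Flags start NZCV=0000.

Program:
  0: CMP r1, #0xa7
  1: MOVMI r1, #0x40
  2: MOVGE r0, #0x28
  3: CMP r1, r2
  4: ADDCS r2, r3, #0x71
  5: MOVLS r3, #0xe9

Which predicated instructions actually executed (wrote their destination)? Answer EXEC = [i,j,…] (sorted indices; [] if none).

[0] flags=1001 → (cmp)
[1] flags=1001 MI?T → r1=0x40
[2] flags=1001 GE?T → r0=0x28
[3] flags=1001 → (cmp)
[4] flags=1001 CS?F → skip
[5] flags=1001 LS?T → r3=0xe9

EXEC = [1,2,5]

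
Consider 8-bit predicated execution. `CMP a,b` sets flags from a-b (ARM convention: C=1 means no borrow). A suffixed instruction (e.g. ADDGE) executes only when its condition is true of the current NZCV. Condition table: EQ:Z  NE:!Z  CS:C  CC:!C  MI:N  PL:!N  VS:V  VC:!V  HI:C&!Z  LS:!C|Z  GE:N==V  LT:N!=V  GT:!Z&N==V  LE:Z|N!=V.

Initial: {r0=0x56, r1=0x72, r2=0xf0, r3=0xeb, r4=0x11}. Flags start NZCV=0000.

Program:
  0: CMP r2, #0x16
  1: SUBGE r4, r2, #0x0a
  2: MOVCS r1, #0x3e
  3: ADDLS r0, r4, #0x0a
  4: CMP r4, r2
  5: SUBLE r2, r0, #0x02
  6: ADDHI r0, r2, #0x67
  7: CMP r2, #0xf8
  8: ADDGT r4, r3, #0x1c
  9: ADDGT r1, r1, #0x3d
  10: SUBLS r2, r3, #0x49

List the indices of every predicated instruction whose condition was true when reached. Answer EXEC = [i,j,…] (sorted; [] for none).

EXEC = [2,10]

[0] flags=1010 → (cmp)
[1] flags=1010 GE?F → skip
[2] flags=1010 CS?T → r1=0x3e
[3] flags=1010 LS?F → skip
[4] flags=0000 → (cmp)
[5] flags=0000 LE?F → skip
[6] flags=0000 HI?F → skip
[7] flags=1000 → (cmp)
[8] flags=1000 GT?F → skip
[9] flags=1000 GT?F → skip
[10] flags=1000 LS?T → r2=0xa2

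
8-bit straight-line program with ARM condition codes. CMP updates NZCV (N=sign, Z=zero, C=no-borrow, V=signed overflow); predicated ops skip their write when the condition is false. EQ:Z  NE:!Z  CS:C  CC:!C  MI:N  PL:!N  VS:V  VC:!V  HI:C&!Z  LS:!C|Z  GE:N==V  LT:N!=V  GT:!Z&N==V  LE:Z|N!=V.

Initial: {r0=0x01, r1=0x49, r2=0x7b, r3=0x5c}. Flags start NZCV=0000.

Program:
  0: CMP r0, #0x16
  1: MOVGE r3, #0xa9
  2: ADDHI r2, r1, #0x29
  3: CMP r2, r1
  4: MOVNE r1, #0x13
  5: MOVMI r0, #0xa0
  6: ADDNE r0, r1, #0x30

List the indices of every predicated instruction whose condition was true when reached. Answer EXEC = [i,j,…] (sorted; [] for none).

[0] flags=1000 → (cmp)
[1] flags=1000 GE?F → skip
[2] flags=1000 HI?F → skip
[3] flags=0010 → (cmp)
[4] flags=0010 NE?T → r1=0x13
[5] flags=0010 MI?F → skip
[6] flags=0010 NE?T → r0=0x43

EXEC = [4,6]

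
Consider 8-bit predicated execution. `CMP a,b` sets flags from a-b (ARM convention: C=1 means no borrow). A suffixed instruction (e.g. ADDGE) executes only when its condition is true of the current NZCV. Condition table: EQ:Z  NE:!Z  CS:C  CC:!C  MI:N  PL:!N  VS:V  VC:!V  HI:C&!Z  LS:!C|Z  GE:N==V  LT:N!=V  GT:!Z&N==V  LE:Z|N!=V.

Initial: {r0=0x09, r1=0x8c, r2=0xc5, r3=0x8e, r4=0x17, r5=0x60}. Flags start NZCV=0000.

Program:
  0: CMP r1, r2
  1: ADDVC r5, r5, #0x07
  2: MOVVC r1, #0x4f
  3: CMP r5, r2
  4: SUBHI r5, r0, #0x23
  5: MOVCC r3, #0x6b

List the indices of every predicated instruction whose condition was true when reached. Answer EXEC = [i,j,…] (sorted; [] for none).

EXEC = [1,2,5]

[0] flags=1000 → (cmp)
[1] flags=1000 VC?T → r5=0x67
[2] flags=1000 VC?T → r1=0x4f
[3] flags=1001 → (cmp)
[4] flags=1001 HI?F → skip
[5] flags=1001 CC?T → r3=0x6b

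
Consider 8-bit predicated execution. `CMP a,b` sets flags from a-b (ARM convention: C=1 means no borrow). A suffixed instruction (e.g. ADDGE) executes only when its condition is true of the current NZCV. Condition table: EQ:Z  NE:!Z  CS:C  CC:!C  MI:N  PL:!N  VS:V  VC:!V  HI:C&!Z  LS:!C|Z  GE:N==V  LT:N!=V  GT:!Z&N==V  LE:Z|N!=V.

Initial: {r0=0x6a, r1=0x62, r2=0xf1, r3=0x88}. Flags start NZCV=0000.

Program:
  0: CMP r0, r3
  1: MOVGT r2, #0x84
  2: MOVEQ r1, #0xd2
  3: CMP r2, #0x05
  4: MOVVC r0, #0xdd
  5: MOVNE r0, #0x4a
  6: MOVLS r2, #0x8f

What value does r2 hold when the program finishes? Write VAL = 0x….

VAL = 0x84

0: ✓ CMP  NZCV=1001
1: ✓ MOVGT  r2←0x84
2: · MOVEQ
3: ✓ CMP  NZCV=0011
4: · MOVVC
5: ✓ MOVNE  r0←0x4a
6: · MOVLS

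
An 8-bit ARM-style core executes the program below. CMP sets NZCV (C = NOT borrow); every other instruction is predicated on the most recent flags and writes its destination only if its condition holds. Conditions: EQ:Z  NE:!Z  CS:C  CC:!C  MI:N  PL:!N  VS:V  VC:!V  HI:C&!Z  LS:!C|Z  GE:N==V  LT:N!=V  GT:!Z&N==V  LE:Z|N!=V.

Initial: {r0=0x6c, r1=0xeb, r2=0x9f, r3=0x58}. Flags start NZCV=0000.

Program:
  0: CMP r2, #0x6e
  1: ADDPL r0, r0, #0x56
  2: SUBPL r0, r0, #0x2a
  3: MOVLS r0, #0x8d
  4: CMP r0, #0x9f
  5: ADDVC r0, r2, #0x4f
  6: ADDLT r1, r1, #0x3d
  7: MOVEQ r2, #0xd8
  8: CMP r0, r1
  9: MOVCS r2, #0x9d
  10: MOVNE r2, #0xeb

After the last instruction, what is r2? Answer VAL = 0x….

VAL = 0xeb

0: ✓ CMP  NZCV=0011
1: ✓ ADDPL  r0←0xc2
2: ✓ SUBPL  r0←0x98
3: · MOVLS
4: ✓ CMP  NZCV=1000
5: ✓ ADDVC  r0←0xee
6: ✓ ADDLT  r1←0x28
7: · MOVEQ
8: ✓ CMP  NZCV=1010
9: ✓ MOVCS  r2←0x9d
10: ✓ MOVNE  r2←0xeb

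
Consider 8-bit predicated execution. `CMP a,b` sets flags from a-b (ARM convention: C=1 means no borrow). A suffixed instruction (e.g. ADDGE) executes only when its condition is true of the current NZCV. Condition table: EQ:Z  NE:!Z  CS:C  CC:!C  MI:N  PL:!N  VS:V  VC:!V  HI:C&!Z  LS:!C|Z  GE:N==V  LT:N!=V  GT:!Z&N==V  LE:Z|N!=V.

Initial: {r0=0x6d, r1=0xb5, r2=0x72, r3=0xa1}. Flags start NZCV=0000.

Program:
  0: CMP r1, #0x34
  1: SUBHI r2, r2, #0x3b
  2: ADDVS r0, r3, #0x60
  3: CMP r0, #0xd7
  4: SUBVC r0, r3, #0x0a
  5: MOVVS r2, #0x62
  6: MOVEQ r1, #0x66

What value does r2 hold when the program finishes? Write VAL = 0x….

VAL = 0x62

0: ✓ CMP  NZCV=1010
1: ✓ SUBHI  r2←0x37
2: · ADDVS
3: ✓ CMP  NZCV=1001
4: · SUBVC
5: ✓ MOVVS  r2←0x62
6: · MOVEQ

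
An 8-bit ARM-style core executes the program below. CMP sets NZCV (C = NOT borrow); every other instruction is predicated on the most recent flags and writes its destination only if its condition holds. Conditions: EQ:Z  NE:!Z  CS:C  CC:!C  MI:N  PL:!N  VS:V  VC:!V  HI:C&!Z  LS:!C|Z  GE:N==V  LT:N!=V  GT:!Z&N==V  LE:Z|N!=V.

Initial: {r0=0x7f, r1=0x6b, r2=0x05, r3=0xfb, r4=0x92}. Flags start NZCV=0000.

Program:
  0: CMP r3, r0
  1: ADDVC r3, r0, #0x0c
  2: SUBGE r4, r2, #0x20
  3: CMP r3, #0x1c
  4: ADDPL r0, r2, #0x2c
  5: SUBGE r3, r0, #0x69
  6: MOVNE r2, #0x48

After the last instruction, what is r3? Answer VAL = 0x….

0: ✓ CMP  NZCV=0011
1: · ADDVC
2: · SUBGE
3: ✓ CMP  NZCV=1010
4: · ADDPL
5: · SUBGE
6: ✓ MOVNE  r2←0x48

VAL = 0xfb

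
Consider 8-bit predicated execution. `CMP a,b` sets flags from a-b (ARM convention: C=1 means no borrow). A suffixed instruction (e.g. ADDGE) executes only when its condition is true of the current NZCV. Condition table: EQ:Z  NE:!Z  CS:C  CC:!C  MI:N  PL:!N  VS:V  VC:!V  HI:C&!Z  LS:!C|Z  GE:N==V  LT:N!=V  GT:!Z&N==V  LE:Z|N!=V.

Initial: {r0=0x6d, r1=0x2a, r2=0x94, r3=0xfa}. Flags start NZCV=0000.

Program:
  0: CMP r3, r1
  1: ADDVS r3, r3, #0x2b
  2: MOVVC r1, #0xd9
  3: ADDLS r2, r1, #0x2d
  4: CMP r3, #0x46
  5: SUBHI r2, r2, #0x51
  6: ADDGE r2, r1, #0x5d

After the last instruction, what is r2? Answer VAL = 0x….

[0] flags=1010 → (cmp)
[1] flags=1010 VS?F → skip
[2] flags=1010 VC?T → r1=0xd9
[3] flags=1010 LS?F → skip
[4] flags=1010 → (cmp)
[5] flags=1010 HI?T → r2=0x43
[6] flags=1010 GE?F → skip

VAL = 0x43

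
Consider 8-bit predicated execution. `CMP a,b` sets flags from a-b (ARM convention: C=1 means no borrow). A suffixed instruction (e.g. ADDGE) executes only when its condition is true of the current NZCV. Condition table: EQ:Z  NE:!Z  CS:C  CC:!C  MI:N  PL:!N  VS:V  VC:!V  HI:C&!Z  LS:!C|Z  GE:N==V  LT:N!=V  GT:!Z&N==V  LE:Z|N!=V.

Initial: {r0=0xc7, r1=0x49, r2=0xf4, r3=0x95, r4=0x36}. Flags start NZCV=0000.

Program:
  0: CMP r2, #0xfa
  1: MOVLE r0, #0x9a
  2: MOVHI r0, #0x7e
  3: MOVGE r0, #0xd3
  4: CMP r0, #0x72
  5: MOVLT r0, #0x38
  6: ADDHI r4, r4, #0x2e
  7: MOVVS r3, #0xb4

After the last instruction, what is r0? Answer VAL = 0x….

VAL = 0x38

[0] flags=1000 → (cmp)
[1] flags=1000 LE?T → r0=0x9a
[2] flags=1000 HI?F → skip
[3] flags=1000 GE?F → skip
[4] flags=0011 → (cmp)
[5] flags=0011 LT?T → r0=0x38
[6] flags=0011 HI?T → r4=0x64
[7] flags=0011 VS?T → r3=0xb4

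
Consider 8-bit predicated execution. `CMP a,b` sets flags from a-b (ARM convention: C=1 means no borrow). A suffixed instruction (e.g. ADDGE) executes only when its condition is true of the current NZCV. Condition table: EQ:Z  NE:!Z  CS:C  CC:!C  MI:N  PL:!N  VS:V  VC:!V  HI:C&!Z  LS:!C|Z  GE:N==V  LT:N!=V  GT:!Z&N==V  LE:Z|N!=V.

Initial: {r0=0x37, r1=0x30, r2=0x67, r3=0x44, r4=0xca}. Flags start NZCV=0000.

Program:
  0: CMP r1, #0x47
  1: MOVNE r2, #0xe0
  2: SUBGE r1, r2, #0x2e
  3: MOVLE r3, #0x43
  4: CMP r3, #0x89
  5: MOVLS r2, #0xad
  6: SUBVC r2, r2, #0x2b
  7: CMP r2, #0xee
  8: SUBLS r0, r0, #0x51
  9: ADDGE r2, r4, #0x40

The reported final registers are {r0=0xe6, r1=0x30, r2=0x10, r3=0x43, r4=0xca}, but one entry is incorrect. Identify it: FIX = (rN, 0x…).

0: ✓ CMP  NZCV=1000
1: ✓ MOVNE  r2←0xe0
2: · SUBGE
3: ✓ MOVLE  r3←0x43
4: ✓ CMP  NZCV=1001
5: ✓ MOVLS  r2←0xad
6: · SUBVC
7: ✓ CMP  NZCV=1000
8: ✓ SUBLS  r0←0xe6
9: · ADDGE

FIX = (r2, 0xad)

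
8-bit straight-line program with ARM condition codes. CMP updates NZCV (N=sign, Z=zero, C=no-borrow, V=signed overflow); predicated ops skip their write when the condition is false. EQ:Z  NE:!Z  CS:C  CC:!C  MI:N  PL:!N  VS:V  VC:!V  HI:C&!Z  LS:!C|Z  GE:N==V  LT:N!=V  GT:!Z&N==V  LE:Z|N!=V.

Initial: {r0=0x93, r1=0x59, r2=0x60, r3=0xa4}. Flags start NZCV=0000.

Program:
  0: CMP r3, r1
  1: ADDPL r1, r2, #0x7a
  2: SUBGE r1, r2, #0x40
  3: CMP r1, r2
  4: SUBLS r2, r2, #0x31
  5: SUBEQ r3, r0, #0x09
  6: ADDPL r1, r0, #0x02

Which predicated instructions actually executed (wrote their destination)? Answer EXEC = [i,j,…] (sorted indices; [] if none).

EXEC = [1,6]

0: ✓ CMP  NZCV=0011
1: ✓ ADDPL  r1←0xda
2: · SUBGE
3: ✓ CMP  NZCV=0011
4: · SUBLS
5: · SUBEQ
6: ✓ ADDPL  r1←0x95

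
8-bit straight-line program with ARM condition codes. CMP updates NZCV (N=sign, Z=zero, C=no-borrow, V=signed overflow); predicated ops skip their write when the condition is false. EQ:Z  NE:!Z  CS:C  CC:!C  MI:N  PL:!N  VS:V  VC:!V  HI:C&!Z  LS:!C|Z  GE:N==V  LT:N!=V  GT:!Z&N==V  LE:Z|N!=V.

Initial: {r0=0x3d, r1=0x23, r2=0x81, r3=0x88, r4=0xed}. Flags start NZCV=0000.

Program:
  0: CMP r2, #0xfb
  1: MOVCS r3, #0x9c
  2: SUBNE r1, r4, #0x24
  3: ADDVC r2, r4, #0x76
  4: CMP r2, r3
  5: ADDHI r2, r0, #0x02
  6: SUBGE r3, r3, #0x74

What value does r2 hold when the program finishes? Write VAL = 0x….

VAL = 0x63

0: ✓ CMP  NZCV=1000
1: · MOVCS
2: ✓ SUBNE  r1←0xc9
3: ✓ ADDVC  r2←0x63
4: ✓ CMP  NZCV=1001
5: · ADDHI
6: ✓ SUBGE  r3←0x14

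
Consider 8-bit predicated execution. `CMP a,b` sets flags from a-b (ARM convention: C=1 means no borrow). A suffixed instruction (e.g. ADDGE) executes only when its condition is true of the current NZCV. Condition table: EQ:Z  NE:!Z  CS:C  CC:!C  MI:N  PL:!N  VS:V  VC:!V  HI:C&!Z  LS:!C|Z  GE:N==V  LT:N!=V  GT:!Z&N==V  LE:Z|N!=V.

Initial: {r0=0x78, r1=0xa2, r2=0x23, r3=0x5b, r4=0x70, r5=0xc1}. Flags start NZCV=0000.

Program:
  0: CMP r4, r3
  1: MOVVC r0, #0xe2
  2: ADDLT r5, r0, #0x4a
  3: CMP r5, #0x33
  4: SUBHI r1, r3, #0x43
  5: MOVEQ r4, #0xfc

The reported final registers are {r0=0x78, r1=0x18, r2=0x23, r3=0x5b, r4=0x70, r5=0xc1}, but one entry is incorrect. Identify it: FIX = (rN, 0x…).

FIX = (r0, 0xe2)

[0] flags=0010 → (cmp)
[1] flags=0010 VC?T → r0=0xe2
[2] flags=0010 LT?F → skip
[3] flags=1010 → (cmp)
[4] flags=1010 HI?T → r1=0x18
[5] flags=1010 EQ?F → skip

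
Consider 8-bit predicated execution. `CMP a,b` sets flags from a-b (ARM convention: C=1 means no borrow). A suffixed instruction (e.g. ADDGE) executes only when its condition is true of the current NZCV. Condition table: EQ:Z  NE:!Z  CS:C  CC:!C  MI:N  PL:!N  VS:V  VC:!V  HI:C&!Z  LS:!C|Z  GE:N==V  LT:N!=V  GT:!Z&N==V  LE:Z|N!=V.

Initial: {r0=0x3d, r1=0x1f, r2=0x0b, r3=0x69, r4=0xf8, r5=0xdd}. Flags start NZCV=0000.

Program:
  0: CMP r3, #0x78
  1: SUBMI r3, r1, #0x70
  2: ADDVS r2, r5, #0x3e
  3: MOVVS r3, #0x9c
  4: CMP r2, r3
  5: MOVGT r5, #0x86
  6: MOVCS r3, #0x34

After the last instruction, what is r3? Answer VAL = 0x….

VAL = 0xaf

0: ✓ CMP  NZCV=1000
1: ✓ SUBMI  r3←0xaf
2: · ADDVS
3: · MOVVS
4: ✓ CMP  NZCV=0000
5: ✓ MOVGT  r5←0x86
6: · MOVCS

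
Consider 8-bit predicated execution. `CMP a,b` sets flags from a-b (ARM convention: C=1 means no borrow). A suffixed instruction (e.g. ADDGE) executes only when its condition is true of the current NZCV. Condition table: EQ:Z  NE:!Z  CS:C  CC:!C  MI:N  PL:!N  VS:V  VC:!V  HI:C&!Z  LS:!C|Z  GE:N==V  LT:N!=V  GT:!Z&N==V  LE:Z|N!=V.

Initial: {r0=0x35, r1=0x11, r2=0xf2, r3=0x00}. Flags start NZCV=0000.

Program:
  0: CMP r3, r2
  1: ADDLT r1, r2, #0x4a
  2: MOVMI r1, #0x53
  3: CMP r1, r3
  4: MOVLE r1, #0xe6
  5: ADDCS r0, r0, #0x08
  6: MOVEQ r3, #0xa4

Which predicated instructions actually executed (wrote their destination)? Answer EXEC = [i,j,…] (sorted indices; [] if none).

EXEC = [5]

0: ✓ CMP  NZCV=0000
1: · ADDLT
2: · MOVMI
3: ✓ CMP  NZCV=0010
4: · MOVLE
5: ✓ ADDCS  r0←0x3d
6: · MOVEQ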